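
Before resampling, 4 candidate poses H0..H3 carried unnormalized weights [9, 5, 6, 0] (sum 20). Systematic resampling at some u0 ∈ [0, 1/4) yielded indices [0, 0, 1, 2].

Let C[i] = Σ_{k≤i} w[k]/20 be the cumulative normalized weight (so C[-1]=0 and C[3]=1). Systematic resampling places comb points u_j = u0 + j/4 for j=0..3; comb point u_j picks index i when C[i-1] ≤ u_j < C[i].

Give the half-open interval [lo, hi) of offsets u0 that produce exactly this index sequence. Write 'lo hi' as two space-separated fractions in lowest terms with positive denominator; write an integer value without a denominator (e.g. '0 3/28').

C = [9/20, 7/10, 1, 1]
j=0 picked index 0: u0 ∈ [0, 9/20)
j=1 picked index 0: u0 ∈ [-1/4, 1/5)
j=2 picked index 1: u0 ∈ [-1/20, 1/5)
j=3 picked index 2: u0 ∈ [-1/20, 1/4)
intersection: [0, 1/5)

0 1/5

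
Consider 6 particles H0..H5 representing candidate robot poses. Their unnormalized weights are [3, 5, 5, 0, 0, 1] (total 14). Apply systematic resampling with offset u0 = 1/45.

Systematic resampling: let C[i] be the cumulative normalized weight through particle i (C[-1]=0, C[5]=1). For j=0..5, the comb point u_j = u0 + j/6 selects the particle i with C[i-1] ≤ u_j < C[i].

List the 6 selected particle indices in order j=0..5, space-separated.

0 0 1 1 2 2

C = [3/14, 4/7, 13/14, 13/14, 13/14, 1]
j=0: u_0=1/45 ∈ [0, 3/14) → index 0
j=1: u_1=17/90 ∈ [0, 3/14) → index 0
j=2: u_2=16/45 ∈ [3/14, 4/7) → index 1
j=3: u_3=47/90 ∈ [3/14, 4/7) → index 1
j=4: u_4=31/45 ∈ [4/7, 13/14) → index 2
j=5: u_5=77/90 ∈ [4/7, 13/14) → index 2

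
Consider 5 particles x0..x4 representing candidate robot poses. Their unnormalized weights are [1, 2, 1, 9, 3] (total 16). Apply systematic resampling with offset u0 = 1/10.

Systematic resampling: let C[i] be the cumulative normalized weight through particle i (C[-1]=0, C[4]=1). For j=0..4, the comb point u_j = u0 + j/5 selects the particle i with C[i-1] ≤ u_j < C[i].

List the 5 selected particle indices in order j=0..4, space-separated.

C = [1/16, 3/16, 1/4, 13/16, 1]
j=0: u_0=1/10 ∈ [1/16, 3/16) → index 1
j=1: u_1=3/10 ∈ [1/4, 13/16) → index 3
j=2: u_2=1/2 ∈ [1/4, 13/16) → index 3
j=3: u_3=7/10 ∈ [1/4, 13/16) → index 3
j=4: u_4=9/10 ∈ [13/16, 1) → index 4

1 3 3 3 4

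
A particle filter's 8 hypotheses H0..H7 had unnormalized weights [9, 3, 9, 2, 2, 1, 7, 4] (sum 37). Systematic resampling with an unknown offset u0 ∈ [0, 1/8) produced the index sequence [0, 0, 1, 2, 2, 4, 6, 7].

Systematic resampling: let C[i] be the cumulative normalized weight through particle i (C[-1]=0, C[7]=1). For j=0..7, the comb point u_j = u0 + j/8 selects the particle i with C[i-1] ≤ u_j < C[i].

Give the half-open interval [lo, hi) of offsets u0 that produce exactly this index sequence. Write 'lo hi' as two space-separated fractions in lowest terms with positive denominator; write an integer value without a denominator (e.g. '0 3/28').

5/296 15/296

C = [9/37, 12/37, 21/37, 23/37, 25/37, 26/37, 33/37, 1]
j=0 picked index 0: u0 ∈ [0, 9/37)
j=1 picked index 0: u0 ∈ [-1/8, 35/296)
j=2 picked index 1: u0 ∈ [-1/148, 11/148)
j=3 picked index 2: u0 ∈ [-15/296, 57/296)
j=4 picked index 2: u0 ∈ [-13/74, 5/74)
j=5 picked index 4: u0 ∈ [-1/296, 15/296)
j=6 picked index 6: u0 ∈ [-7/148, 21/148)
j=7 picked index 7: u0 ∈ [5/296, 1/8)
intersection: [5/296, 15/296)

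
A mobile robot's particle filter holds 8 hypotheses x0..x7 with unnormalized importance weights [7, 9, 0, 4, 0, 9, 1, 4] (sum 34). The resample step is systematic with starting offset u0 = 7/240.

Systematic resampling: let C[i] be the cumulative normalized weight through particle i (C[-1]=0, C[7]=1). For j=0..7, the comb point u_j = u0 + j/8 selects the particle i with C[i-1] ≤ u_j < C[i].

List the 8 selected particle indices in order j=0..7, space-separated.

C = [7/34, 8/17, 8/17, 10/17, 10/17, 29/34, 15/17, 1]
j=0: u_0=7/240 ∈ [0, 7/34) → index 0
j=1: u_1=37/240 ∈ [0, 7/34) → index 0
j=2: u_2=67/240 ∈ [7/34, 8/17) → index 1
j=3: u_3=97/240 ∈ [7/34, 8/17) → index 1
j=4: u_4=127/240 ∈ [8/17, 10/17) → index 3
j=5: u_5=157/240 ∈ [10/17, 29/34) → index 5
j=6: u_6=187/240 ∈ [10/17, 29/34) → index 5
j=7: u_7=217/240 ∈ [15/17, 1) → index 7

0 0 1 1 3 5 5 7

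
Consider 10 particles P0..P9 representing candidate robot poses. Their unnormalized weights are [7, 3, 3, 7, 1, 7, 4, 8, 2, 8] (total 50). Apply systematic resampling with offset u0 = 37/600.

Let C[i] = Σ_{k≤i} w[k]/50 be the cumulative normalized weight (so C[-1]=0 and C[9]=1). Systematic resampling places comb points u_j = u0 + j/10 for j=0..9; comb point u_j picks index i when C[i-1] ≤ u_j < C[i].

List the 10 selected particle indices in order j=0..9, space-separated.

C = [7/50, 1/5, 13/50, 2/5, 21/50, 14/25, 16/25, 4/5, 21/25, 1]
j=0: u_0=37/600 ∈ [0, 7/50) → index 0
j=1: u_1=97/600 ∈ [7/50, 1/5) → index 1
j=2: u_2=157/600 ∈ [13/50, 2/5) → index 3
j=3: u_3=217/600 ∈ [13/50, 2/5) → index 3
j=4: u_4=277/600 ∈ [21/50, 14/25) → index 5
j=5: u_5=337/600 ∈ [14/25, 16/25) → index 6
j=6: u_6=397/600 ∈ [16/25, 4/5) → index 7
j=7: u_7=457/600 ∈ [16/25, 4/5) → index 7
j=8: u_8=517/600 ∈ [21/25, 1) → index 9
j=9: u_9=577/600 ∈ [21/25, 1) → index 9

0 1 3 3 5 6 7 7 9 9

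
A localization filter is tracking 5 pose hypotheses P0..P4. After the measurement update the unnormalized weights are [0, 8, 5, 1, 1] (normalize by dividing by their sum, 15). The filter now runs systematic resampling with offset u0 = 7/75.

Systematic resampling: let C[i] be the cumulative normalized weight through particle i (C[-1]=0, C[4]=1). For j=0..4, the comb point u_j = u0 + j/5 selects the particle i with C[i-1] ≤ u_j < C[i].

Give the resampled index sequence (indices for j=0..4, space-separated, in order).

C = [0, 8/15, 13/15, 14/15, 1]
j=0: u_0=7/75 ∈ [0, 8/15) → index 1
j=1: u_1=22/75 ∈ [0, 8/15) → index 1
j=2: u_2=37/75 ∈ [0, 8/15) → index 1
j=3: u_3=52/75 ∈ [8/15, 13/15) → index 2
j=4: u_4=67/75 ∈ [13/15, 14/15) → index 3

1 1 1 2 3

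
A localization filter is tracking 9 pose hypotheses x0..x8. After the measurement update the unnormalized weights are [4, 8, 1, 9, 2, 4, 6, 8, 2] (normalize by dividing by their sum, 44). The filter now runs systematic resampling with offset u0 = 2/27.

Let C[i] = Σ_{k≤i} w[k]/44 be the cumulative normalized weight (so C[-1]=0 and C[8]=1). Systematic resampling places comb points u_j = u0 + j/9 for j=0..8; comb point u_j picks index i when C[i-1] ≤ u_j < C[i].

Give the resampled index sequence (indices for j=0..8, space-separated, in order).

0 1 3 3 4 5 6 7 8

C = [1/11, 3/11, 13/44, 1/2, 6/11, 7/11, 17/22, 21/22, 1]
j=0: u_0=2/27 ∈ [0, 1/11) → index 0
j=1: u_1=5/27 ∈ [1/11, 3/11) → index 1
j=2: u_2=8/27 ∈ [13/44, 1/2) → index 3
j=3: u_3=11/27 ∈ [13/44, 1/2) → index 3
j=4: u_4=14/27 ∈ [1/2, 6/11) → index 4
j=5: u_5=17/27 ∈ [6/11, 7/11) → index 5
j=6: u_6=20/27 ∈ [7/11, 17/22) → index 6
j=7: u_7=23/27 ∈ [17/22, 21/22) → index 7
j=8: u_8=26/27 ∈ [21/22, 1) → index 8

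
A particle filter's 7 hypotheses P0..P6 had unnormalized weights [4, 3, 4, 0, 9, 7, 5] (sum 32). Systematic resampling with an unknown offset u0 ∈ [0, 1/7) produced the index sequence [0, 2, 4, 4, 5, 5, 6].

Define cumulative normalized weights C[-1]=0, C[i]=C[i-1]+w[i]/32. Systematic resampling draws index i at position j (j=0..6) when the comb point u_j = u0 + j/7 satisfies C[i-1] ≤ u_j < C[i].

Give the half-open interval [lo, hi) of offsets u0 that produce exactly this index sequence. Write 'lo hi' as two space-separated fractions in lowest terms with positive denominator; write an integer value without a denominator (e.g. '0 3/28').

17/224 1/8

C = [1/8, 7/32, 11/32, 11/32, 5/8, 27/32, 1]
j=0 picked index 0: u0 ∈ [0, 1/8)
j=1 picked index 2: u0 ∈ [17/224, 45/224)
j=2 picked index 4: u0 ∈ [13/224, 19/56)
j=3 picked index 4: u0 ∈ [-19/224, 11/56)
j=4 picked index 5: u0 ∈ [3/56, 61/224)
j=5 picked index 5: u0 ∈ [-5/56, 29/224)
j=6 picked index 6: u0 ∈ [-3/224, 1/7)
intersection: [17/224, 1/8)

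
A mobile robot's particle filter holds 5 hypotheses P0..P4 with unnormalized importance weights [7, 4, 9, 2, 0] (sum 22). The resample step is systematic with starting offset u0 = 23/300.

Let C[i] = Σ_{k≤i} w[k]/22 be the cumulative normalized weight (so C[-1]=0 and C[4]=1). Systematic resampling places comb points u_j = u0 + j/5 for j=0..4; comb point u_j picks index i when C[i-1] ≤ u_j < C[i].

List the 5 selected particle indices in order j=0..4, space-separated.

C = [7/22, 1/2, 10/11, 1, 1]
j=0: u_0=23/300 ∈ [0, 7/22) → index 0
j=1: u_1=83/300 ∈ [0, 7/22) → index 0
j=2: u_2=143/300 ∈ [7/22, 1/2) → index 1
j=3: u_3=203/300 ∈ [1/2, 10/11) → index 2
j=4: u_4=263/300 ∈ [1/2, 10/11) → index 2

0 0 1 2 2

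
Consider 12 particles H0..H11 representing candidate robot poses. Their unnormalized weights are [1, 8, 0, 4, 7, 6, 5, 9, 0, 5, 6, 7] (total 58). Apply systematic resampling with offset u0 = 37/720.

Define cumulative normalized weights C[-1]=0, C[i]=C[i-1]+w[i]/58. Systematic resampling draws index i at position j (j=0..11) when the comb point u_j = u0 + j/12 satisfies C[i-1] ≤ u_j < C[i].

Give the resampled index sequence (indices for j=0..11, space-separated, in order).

1 1 3 4 5 6 7 7 9 10 11 11

C = [1/58, 9/58, 9/58, 13/58, 10/29, 13/29, 31/58, 20/29, 20/29, 45/58, 51/58, 1]
j=0: u_0=37/720 ∈ [1/58, 9/58) → index 1
j=1: u_1=97/720 ∈ [1/58, 9/58) → index 1
j=2: u_2=157/720 ∈ [9/58, 13/58) → index 3
j=3: u_3=217/720 ∈ [13/58, 10/29) → index 4
j=4: u_4=277/720 ∈ [10/29, 13/29) → index 5
j=5: u_5=337/720 ∈ [13/29, 31/58) → index 6
j=6: u_6=397/720 ∈ [31/58, 20/29) → index 7
j=7: u_7=457/720 ∈ [31/58, 20/29) → index 7
j=8: u_8=517/720 ∈ [20/29, 45/58) → index 9
j=9: u_9=577/720 ∈ [45/58, 51/58) → index 10
j=10: u_10=637/720 ∈ [51/58, 1) → index 11
j=11: u_11=697/720 ∈ [51/58, 1) → index 11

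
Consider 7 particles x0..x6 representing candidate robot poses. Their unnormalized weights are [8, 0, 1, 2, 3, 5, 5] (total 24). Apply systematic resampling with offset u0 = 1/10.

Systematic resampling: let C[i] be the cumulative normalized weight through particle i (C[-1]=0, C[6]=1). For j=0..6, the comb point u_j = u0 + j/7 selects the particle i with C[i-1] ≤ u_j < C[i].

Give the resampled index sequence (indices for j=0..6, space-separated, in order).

C = [1/3, 1/3, 3/8, 11/24, 7/12, 19/24, 1]
j=0: u_0=1/10 ∈ [0, 1/3) → index 0
j=1: u_1=17/70 ∈ [0, 1/3) → index 0
j=2: u_2=27/70 ∈ [3/8, 11/24) → index 3
j=3: u_3=37/70 ∈ [11/24, 7/12) → index 4
j=4: u_4=47/70 ∈ [7/12, 19/24) → index 5
j=5: u_5=57/70 ∈ [19/24, 1) → index 6
j=6: u_6=67/70 ∈ [19/24, 1) → index 6

0 0 3 4 5 6 6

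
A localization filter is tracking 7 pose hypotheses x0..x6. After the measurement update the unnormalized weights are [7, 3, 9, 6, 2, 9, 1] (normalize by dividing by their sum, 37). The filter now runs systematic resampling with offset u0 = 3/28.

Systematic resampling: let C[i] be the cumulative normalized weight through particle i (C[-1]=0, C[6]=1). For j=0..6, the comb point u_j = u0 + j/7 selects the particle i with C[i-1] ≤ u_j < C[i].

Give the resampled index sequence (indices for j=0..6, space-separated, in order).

C = [7/37, 10/37, 19/37, 25/37, 27/37, 36/37, 1]
j=0: u_0=3/28 ∈ [0, 7/37) → index 0
j=1: u_1=1/4 ∈ [7/37, 10/37) → index 1
j=2: u_2=11/28 ∈ [10/37, 19/37) → index 2
j=3: u_3=15/28 ∈ [19/37, 25/37) → index 3
j=4: u_4=19/28 ∈ [25/37, 27/37) → index 4
j=5: u_5=23/28 ∈ [27/37, 36/37) → index 5
j=6: u_6=27/28 ∈ [27/37, 36/37) → index 5

0 1 2 3 4 5 5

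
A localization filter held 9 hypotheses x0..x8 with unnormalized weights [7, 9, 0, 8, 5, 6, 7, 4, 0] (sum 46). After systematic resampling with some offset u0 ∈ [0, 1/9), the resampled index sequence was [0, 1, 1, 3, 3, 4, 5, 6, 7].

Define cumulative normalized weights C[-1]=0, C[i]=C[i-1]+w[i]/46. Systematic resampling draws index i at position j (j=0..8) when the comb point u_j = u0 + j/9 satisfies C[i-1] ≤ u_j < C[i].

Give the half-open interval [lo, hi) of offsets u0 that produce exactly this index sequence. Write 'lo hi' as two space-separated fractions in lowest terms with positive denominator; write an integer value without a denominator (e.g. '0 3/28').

17/414 31/414

C = [7/46, 8/23, 8/23, 12/23, 29/46, 35/46, 21/23, 1, 1]
j=0 picked index 0: u0 ∈ [0, 7/46)
j=1 picked index 1: u0 ∈ [17/414, 49/207)
j=2 picked index 1: u0 ∈ [-29/414, 26/207)
j=3 picked index 3: u0 ∈ [1/69, 13/69)
j=4 picked index 3: u0 ∈ [-20/207, 16/207)
j=5 picked index 4: u0 ∈ [-7/207, 31/414)
j=6 picked index 5: u0 ∈ [-5/138, 13/138)
j=7 picked index 6: u0 ∈ [-7/414, 28/207)
j=8 picked index 7: u0 ∈ [5/207, 1/9)
intersection: [17/414, 31/414)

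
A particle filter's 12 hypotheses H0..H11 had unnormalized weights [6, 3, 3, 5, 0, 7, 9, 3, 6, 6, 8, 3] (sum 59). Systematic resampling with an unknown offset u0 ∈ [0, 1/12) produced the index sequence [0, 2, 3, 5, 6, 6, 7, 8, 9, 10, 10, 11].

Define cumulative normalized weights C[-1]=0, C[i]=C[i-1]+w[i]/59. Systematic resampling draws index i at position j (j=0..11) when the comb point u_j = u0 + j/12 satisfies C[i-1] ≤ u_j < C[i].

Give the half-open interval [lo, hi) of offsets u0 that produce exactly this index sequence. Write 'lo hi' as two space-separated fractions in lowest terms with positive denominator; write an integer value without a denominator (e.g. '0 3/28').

13/177 1/12

C = [6/59, 9/59, 12/59, 17/59, 17/59, 24/59, 33/59, 36/59, 42/59, 48/59, 56/59, 1]
j=0 picked index 0: u0 ∈ [0, 6/59)
j=1 picked index 2: u0 ∈ [49/708, 85/708)
j=2 picked index 3: u0 ∈ [13/354, 43/354)
j=3 picked index 5: u0 ∈ [9/236, 37/236)
j=4 picked index 6: u0 ∈ [13/177, 40/177)
j=5 picked index 6: u0 ∈ [-7/708, 101/708)
j=6 picked index 7: u0 ∈ [7/118, 13/118)
j=7 picked index 8: u0 ∈ [19/708, 91/708)
j=8 picked index 9: u0 ∈ [8/177, 26/177)
j=9 picked index 10: u0 ∈ [15/236, 47/236)
j=10 picked index 10: u0 ∈ [-7/354, 41/354)
j=11 picked index 11: u0 ∈ [23/708, 1/12)
intersection: [13/177, 1/12)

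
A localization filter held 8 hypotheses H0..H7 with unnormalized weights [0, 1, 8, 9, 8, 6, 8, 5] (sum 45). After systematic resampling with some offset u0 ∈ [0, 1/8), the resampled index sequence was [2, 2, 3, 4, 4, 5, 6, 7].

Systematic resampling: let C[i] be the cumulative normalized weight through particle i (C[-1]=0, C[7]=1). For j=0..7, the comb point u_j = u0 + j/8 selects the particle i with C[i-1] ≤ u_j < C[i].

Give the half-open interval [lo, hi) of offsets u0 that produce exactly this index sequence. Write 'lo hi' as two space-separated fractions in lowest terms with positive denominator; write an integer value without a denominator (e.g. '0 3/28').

1/40 3/40

C = [0, 1/45, 1/5, 2/5, 26/45, 32/45, 8/9, 1]
j=0 picked index 2: u0 ∈ [1/45, 1/5)
j=1 picked index 2: u0 ∈ [-37/360, 3/40)
j=2 picked index 3: u0 ∈ [-1/20, 3/20)
j=3 picked index 4: u0 ∈ [1/40, 73/360)
j=4 picked index 4: u0 ∈ [-1/10, 7/90)
j=5 picked index 5: u0 ∈ [-17/360, 31/360)
j=6 picked index 6: u0 ∈ [-7/180, 5/36)
j=7 picked index 7: u0 ∈ [1/72, 1/8)
intersection: [1/40, 3/40)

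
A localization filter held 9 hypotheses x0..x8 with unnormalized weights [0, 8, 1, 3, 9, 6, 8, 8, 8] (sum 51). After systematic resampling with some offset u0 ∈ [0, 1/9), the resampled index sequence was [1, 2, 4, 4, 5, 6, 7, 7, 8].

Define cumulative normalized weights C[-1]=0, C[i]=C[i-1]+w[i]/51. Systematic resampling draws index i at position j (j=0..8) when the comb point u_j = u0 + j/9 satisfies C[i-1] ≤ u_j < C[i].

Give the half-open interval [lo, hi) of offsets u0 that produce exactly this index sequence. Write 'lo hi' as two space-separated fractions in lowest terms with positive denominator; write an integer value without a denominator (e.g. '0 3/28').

C = [0, 8/51, 3/17, 4/17, 7/17, 9/17, 35/51, 43/51, 1]
j=0 picked index 1: u0 ∈ [0, 8/51)
j=1 picked index 2: u0 ∈ [7/153, 10/153)
j=2 picked index 4: u0 ∈ [2/153, 29/153)
j=3 picked index 4: u0 ∈ [-5/51, 4/51)
j=4 picked index 5: u0 ∈ [-5/153, 13/153)
j=5 picked index 6: u0 ∈ [-4/153, 20/153)
j=6 picked index 7: u0 ∈ [1/51, 3/17)
j=7 picked index 7: u0 ∈ [-14/153, 10/153)
j=8 picked index 8: u0 ∈ [-7/153, 1/9)
intersection: [7/153, 10/153)

7/153 10/153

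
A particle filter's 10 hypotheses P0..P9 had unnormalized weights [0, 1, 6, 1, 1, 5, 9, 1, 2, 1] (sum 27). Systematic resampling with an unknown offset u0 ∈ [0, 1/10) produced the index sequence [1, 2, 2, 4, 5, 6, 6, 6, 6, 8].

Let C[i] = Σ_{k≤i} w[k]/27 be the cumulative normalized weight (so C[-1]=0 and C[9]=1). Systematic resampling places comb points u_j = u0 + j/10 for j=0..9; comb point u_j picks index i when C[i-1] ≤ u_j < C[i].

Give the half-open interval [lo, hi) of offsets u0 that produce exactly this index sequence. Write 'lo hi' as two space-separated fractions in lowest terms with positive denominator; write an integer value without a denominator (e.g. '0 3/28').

C = [0, 1/27, 7/27, 8/27, 1/3, 14/27, 23/27, 8/9, 26/27, 1]
j=0 picked index 1: u0 ∈ [0, 1/27)
j=1 picked index 2: u0 ∈ [-17/270, 43/270)
j=2 picked index 2: u0 ∈ [-22/135, 8/135)
j=3 picked index 4: u0 ∈ [-1/270, 1/30)
j=4 picked index 5: u0 ∈ [-1/15, 16/135)
j=5 picked index 6: u0 ∈ [1/54, 19/54)
j=6 picked index 6: u0 ∈ [-11/135, 34/135)
j=7 picked index 6: u0 ∈ [-49/270, 41/270)
j=8 picked index 6: u0 ∈ [-38/135, 7/135)
j=9 picked index 8: u0 ∈ [-1/90, 17/270)
intersection: [1/54, 1/30)

1/54 1/30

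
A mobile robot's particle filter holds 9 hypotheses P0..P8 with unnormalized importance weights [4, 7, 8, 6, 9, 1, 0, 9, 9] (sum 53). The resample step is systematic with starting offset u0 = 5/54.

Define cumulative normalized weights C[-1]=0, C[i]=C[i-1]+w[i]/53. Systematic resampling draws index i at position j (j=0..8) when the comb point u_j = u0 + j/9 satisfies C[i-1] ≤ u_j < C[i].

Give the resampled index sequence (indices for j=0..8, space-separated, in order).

C = [4/53, 11/53, 19/53, 25/53, 34/53, 35/53, 35/53, 44/53, 1]
j=0: u_0=5/54 ∈ [4/53, 11/53) → index 1
j=1: u_1=11/54 ∈ [4/53, 11/53) → index 1
j=2: u_2=17/54 ∈ [11/53, 19/53) → index 2
j=3: u_3=23/54 ∈ [19/53, 25/53) → index 3
j=4: u_4=29/54 ∈ [25/53, 34/53) → index 4
j=5: u_5=35/54 ∈ [34/53, 35/53) → index 5
j=6: u_6=41/54 ∈ [35/53, 44/53) → index 7
j=7: u_7=47/54 ∈ [44/53, 1) → index 8
j=8: u_8=53/54 ∈ [44/53, 1) → index 8

1 1 2 3 4 5 7 8 8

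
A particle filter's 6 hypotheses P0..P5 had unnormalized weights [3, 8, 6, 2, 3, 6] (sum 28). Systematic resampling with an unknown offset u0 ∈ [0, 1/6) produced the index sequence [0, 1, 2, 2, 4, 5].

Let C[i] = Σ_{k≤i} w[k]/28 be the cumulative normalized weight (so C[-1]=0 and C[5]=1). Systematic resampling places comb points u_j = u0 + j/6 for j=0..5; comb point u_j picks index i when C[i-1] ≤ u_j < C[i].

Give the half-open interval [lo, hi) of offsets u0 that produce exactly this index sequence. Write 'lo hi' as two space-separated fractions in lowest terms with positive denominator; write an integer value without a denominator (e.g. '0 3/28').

5/84 3/28

C = [3/28, 11/28, 17/28, 19/28, 11/14, 1]
j=0 picked index 0: u0 ∈ [0, 3/28)
j=1 picked index 1: u0 ∈ [-5/84, 19/84)
j=2 picked index 2: u0 ∈ [5/84, 23/84)
j=3 picked index 2: u0 ∈ [-3/28, 3/28)
j=4 picked index 4: u0 ∈ [1/84, 5/42)
j=5 picked index 5: u0 ∈ [-1/21, 1/6)
intersection: [5/84, 3/28)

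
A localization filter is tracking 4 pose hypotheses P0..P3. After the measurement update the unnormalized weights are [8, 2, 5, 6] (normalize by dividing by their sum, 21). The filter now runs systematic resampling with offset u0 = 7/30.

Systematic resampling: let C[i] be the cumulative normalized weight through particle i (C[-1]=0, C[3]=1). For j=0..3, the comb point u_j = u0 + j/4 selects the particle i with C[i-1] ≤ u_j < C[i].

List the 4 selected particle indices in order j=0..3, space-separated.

0 2 3 3

C = [8/21, 10/21, 5/7, 1]
j=0: u_0=7/30 ∈ [0, 8/21) → index 0
j=1: u_1=29/60 ∈ [10/21, 5/7) → index 2
j=2: u_2=11/15 ∈ [5/7, 1) → index 3
j=3: u_3=59/60 ∈ [5/7, 1) → index 3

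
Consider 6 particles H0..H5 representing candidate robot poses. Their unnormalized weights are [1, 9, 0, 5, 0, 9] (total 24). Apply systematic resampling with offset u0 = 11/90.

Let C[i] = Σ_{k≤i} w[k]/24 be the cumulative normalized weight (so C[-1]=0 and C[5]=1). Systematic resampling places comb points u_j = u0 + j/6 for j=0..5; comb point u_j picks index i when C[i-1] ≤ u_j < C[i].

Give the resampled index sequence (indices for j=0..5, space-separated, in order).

C = [1/24, 5/12, 5/12, 5/8, 5/8, 1]
j=0: u_0=11/90 ∈ [1/24, 5/12) → index 1
j=1: u_1=13/45 ∈ [1/24, 5/12) → index 1
j=2: u_2=41/90 ∈ [5/12, 5/8) → index 3
j=3: u_3=28/45 ∈ [5/12, 5/8) → index 3
j=4: u_4=71/90 ∈ [5/8, 1) → index 5
j=5: u_5=43/45 ∈ [5/8, 1) → index 5

1 1 3 3 5 5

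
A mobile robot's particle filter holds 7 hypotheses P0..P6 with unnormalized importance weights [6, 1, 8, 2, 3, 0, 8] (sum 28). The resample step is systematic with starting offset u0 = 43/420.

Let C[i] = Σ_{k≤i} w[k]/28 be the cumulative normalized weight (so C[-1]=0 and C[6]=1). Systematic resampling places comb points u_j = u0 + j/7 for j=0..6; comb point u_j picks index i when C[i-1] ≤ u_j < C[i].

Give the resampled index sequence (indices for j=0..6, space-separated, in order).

C = [3/14, 1/4, 15/28, 17/28, 5/7, 5/7, 1]
j=0: u_0=43/420 ∈ [0, 3/14) → index 0
j=1: u_1=103/420 ∈ [3/14, 1/4) → index 1
j=2: u_2=163/420 ∈ [1/4, 15/28) → index 2
j=3: u_3=223/420 ∈ [1/4, 15/28) → index 2
j=4: u_4=283/420 ∈ [17/28, 5/7) → index 4
j=5: u_5=49/60 ∈ [5/7, 1) → index 6
j=6: u_6=403/420 ∈ [5/7, 1) → index 6

0 1 2 2 4 6 6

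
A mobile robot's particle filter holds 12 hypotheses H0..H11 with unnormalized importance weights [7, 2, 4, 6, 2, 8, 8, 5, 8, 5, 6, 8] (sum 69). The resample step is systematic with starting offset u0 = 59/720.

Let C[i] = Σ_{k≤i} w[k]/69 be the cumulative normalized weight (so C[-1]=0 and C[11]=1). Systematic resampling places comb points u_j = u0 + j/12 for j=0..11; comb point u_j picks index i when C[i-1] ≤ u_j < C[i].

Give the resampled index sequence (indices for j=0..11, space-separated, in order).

C = [7/69, 3/23, 13/69, 19/69, 7/23, 29/69, 37/69, 14/23, 50/69, 55/69, 61/69, 1]
j=0: u_0=59/720 ∈ [0, 7/69) → index 0
j=1: u_1=119/720 ∈ [3/23, 13/69) → index 2
j=2: u_2=179/720 ∈ [13/69, 19/69) → index 3
j=3: u_3=239/720 ∈ [7/23, 29/69) → index 5
j=4: u_4=299/720 ∈ [7/23, 29/69) → index 5
j=5: u_5=359/720 ∈ [29/69, 37/69) → index 6
j=6: u_6=419/720 ∈ [37/69, 14/23) → index 7
j=7: u_7=479/720 ∈ [14/23, 50/69) → index 8
j=8: u_8=539/720 ∈ [50/69, 55/69) → index 9
j=9: u_9=599/720 ∈ [55/69, 61/69) → index 10
j=10: u_10=659/720 ∈ [61/69, 1) → index 11
j=11: u_11=719/720 ∈ [61/69, 1) → index 11

0 2 3 5 5 6 7 8 9 10 11 11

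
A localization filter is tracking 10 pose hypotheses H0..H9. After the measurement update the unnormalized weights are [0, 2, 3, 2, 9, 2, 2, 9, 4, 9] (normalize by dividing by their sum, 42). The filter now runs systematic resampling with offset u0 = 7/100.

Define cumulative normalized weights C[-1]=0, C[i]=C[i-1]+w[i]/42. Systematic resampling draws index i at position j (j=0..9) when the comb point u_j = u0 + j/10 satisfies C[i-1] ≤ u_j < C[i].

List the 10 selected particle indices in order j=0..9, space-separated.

2 4 4 4 6 7 7 8 9 9

C = [0, 1/21, 5/42, 1/6, 8/21, 3/7, 10/21, 29/42, 11/14, 1]
j=0: u_0=7/100 ∈ [1/21, 5/42) → index 2
j=1: u_1=17/100 ∈ [1/6, 8/21) → index 4
j=2: u_2=27/100 ∈ [1/6, 8/21) → index 4
j=3: u_3=37/100 ∈ [1/6, 8/21) → index 4
j=4: u_4=47/100 ∈ [3/7, 10/21) → index 6
j=5: u_5=57/100 ∈ [10/21, 29/42) → index 7
j=6: u_6=67/100 ∈ [10/21, 29/42) → index 7
j=7: u_7=77/100 ∈ [29/42, 11/14) → index 8
j=8: u_8=87/100 ∈ [11/14, 1) → index 9
j=9: u_9=97/100 ∈ [11/14, 1) → index 9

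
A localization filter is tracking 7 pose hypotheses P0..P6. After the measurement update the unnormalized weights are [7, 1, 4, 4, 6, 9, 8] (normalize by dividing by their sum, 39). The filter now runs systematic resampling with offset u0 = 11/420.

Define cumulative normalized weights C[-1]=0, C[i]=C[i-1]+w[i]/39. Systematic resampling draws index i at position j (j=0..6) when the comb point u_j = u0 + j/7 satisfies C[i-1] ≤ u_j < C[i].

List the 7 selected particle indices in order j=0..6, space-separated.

0 0 3 4 5 5 6

C = [7/39, 8/39, 4/13, 16/39, 22/39, 31/39, 1]
j=0: u_0=11/420 ∈ [0, 7/39) → index 0
j=1: u_1=71/420 ∈ [0, 7/39) → index 0
j=2: u_2=131/420 ∈ [4/13, 16/39) → index 3
j=3: u_3=191/420 ∈ [16/39, 22/39) → index 4
j=4: u_4=251/420 ∈ [22/39, 31/39) → index 5
j=5: u_5=311/420 ∈ [22/39, 31/39) → index 5
j=6: u_6=53/60 ∈ [31/39, 1) → index 6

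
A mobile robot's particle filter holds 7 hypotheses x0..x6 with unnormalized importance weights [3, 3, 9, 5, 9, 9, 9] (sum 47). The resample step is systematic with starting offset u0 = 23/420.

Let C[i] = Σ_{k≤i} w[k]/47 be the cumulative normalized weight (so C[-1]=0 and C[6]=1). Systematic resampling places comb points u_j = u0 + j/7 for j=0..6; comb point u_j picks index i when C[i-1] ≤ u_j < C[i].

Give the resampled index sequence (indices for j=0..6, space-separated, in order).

C = [3/47, 6/47, 15/47, 20/47, 29/47, 38/47, 1]
j=0: u_0=23/420 ∈ [0, 3/47) → index 0
j=1: u_1=83/420 ∈ [6/47, 15/47) → index 2
j=2: u_2=143/420 ∈ [15/47, 20/47) → index 3
j=3: u_3=29/60 ∈ [20/47, 29/47) → index 4
j=4: u_4=263/420 ∈ [29/47, 38/47) → index 5
j=5: u_5=323/420 ∈ [29/47, 38/47) → index 5
j=6: u_6=383/420 ∈ [38/47, 1) → index 6

0 2 3 4 5 5 6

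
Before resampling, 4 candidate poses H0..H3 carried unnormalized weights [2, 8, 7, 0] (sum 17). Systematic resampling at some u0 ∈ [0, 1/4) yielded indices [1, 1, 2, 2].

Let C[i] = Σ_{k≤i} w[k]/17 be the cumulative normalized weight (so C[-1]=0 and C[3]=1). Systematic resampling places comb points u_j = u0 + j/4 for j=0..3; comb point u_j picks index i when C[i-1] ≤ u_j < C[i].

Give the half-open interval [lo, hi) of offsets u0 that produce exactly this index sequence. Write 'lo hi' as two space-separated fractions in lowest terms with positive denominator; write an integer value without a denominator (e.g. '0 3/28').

2/17 1/4

C = [2/17, 10/17, 1, 1]
j=0 picked index 1: u0 ∈ [2/17, 10/17)
j=1 picked index 1: u0 ∈ [-9/68, 23/68)
j=2 picked index 2: u0 ∈ [3/34, 1/2)
j=3 picked index 2: u0 ∈ [-11/68, 1/4)
intersection: [2/17, 1/4)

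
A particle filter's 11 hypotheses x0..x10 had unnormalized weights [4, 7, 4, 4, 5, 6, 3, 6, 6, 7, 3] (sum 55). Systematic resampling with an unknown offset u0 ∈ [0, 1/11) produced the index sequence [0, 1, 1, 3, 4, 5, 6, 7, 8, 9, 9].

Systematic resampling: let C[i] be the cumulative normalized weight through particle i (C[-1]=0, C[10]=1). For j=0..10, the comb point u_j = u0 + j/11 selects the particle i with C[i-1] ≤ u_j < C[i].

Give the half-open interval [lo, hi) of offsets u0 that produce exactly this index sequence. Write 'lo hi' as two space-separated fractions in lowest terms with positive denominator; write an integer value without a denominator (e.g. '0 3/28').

0 1/55

C = [4/55, 1/5, 3/11, 19/55, 24/55, 6/11, 3/5, 39/55, 9/11, 52/55, 1]
j=0 picked index 0: u0 ∈ [0, 4/55)
j=1 picked index 1: u0 ∈ [-1/55, 6/55)
j=2 picked index 1: u0 ∈ [-6/55, 1/55)
j=3 picked index 3: u0 ∈ [0, 4/55)
j=4 picked index 4: u0 ∈ [-1/55, 4/55)
j=5 picked index 5: u0 ∈ [-1/55, 1/11)
j=6 picked index 6: u0 ∈ [0, 3/55)
j=7 picked index 7: u0 ∈ [-2/55, 4/55)
j=8 picked index 8: u0 ∈ [-1/55, 1/11)
j=9 picked index 9: u0 ∈ [0, 7/55)
j=10 picked index 9: u0 ∈ [-1/11, 2/55)
intersection: [0, 1/55)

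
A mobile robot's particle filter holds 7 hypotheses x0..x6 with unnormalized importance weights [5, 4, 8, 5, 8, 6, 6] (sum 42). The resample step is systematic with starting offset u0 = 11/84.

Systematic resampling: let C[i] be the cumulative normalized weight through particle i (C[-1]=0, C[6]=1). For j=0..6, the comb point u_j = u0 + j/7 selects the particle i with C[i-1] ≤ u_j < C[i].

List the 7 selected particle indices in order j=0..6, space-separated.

1 2 3 4 4 5 6

C = [5/42, 3/14, 17/42, 11/21, 5/7, 6/7, 1]
j=0: u_0=11/84 ∈ [5/42, 3/14) → index 1
j=1: u_1=23/84 ∈ [3/14, 17/42) → index 2
j=2: u_2=5/12 ∈ [17/42, 11/21) → index 3
j=3: u_3=47/84 ∈ [11/21, 5/7) → index 4
j=4: u_4=59/84 ∈ [11/21, 5/7) → index 4
j=5: u_5=71/84 ∈ [5/7, 6/7) → index 5
j=6: u_6=83/84 ∈ [6/7, 1) → index 6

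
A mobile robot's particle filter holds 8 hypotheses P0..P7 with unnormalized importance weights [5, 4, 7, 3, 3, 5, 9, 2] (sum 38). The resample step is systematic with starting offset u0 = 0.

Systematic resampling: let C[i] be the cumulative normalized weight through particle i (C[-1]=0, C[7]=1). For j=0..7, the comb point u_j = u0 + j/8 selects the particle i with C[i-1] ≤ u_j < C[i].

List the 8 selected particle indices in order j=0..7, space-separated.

C = [5/38, 9/38, 8/19, 1/2, 11/19, 27/38, 18/19, 1]
j=0: u_0=0 ∈ [0, 5/38) → index 0
j=1: u_1=1/8 ∈ [0, 5/38) → index 0
j=2: u_2=1/4 ∈ [9/38, 8/19) → index 2
j=3: u_3=3/8 ∈ [9/38, 8/19) → index 2
j=4: u_4=1/2 ∈ [1/2, 11/19) → index 4
j=5: u_5=5/8 ∈ [11/19, 27/38) → index 5
j=6: u_6=3/4 ∈ [27/38, 18/19) → index 6
j=7: u_7=7/8 ∈ [27/38, 18/19) → index 6

0 0 2 2 4 5 6 6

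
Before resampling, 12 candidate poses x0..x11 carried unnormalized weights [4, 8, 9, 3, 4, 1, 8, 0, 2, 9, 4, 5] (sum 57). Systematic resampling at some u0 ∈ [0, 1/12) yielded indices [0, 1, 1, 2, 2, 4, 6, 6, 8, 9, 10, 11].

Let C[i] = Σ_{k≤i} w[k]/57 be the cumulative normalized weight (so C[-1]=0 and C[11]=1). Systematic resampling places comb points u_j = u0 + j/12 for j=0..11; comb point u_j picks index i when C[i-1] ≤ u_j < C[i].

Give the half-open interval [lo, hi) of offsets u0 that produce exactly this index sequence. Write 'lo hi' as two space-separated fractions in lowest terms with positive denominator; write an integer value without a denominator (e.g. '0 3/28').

1/114 1/57

C = [4/57, 4/19, 7/19, 8/19, 28/57, 29/57, 37/57, 37/57, 13/19, 16/19, 52/57, 1]
j=0 picked index 0: u0 ∈ [0, 4/57)
j=1 picked index 1: u0 ∈ [-1/76, 29/228)
j=2 picked index 1: u0 ∈ [-11/114, 5/114)
j=3 picked index 2: u0 ∈ [-3/76, 9/76)
j=4 picked index 2: u0 ∈ [-7/57, 2/57)
j=5 picked index 4: u0 ∈ [1/228, 17/228)
j=6 picked index 6: u0 ∈ [1/114, 17/114)
j=7 picked index 6: u0 ∈ [-17/228, 5/76)
j=8 picked index 8: u0 ∈ [-1/57, 1/57)
j=9 picked index 9: u0 ∈ [-5/76, 7/76)
j=10 picked index 10: u0 ∈ [1/114, 3/38)
j=11 picked index 11: u0 ∈ [-1/228, 1/12)
intersection: [1/114, 1/57)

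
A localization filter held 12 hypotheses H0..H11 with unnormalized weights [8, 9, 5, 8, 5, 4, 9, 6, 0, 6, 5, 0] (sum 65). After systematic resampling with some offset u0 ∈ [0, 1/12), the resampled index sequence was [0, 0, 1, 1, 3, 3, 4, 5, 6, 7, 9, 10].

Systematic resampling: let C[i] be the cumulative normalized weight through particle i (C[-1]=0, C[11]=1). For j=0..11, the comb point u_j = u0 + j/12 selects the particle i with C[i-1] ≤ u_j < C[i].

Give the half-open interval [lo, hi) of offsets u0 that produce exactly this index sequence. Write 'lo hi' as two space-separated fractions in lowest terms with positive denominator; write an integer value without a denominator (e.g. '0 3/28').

1/156 3/260

C = [8/65, 17/65, 22/65, 6/13, 7/13, 3/5, 48/65, 54/65, 54/65, 12/13, 1, 1]
j=0 picked index 0: u0 ∈ [0, 8/65)
j=1 picked index 0: u0 ∈ [-1/12, 31/780)
j=2 picked index 1: u0 ∈ [-17/390, 37/390)
j=3 picked index 1: u0 ∈ [-33/260, 3/260)
j=4 picked index 3: u0 ∈ [1/195, 5/39)
j=5 picked index 3: u0 ∈ [-61/780, 7/156)
j=6 picked index 4: u0 ∈ [-1/26, 1/26)
j=7 picked index 5: u0 ∈ [-7/156, 1/60)
j=8 picked index 6: u0 ∈ [-1/15, 14/195)
j=9 picked index 7: u0 ∈ [-3/260, 21/260)
j=10 picked index 9: u0 ∈ [-1/390, 7/78)
j=11 picked index 10: u0 ∈ [1/156, 1/12)
intersection: [1/156, 3/260)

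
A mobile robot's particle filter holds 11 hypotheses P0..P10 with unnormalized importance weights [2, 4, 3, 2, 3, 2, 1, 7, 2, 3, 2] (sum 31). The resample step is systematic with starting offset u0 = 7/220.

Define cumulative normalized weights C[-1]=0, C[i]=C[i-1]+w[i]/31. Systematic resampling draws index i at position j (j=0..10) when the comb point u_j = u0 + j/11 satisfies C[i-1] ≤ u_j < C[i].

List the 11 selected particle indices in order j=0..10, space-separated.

C = [2/31, 6/31, 9/31, 11/31, 14/31, 16/31, 17/31, 24/31, 26/31, 29/31, 1]
j=0: u_0=7/220 ∈ [0, 2/31) → index 0
j=1: u_1=27/220 ∈ [2/31, 6/31) → index 1
j=2: u_2=47/220 ∈ [6/31, 9/31) → index 2
j=3: u_3=67/220 ∈ [9/31, 11/31) → index 3
j=4: u_4=87/220 ∈ [11/31, 14/31) → index 4
j=5: u_5=107/220 ∈ [14/31, 16/31) → index 5
j=6: u_6=127/220 ∈ [17/31, 24/31) → index 7
j=7: u_7=147/220 ∈ [17/31, 24/31) → index 7
j=8: u_8=167/220 ∈ [17/31, 24/31) → index 7
j=9: u_9=17/20 ∈ [26/31, 29/31) → index 9
j=10: u_10=207/220 ∈ [29/31, 1) → index 10

0 1 2 3 4 5 7 7 7 9 10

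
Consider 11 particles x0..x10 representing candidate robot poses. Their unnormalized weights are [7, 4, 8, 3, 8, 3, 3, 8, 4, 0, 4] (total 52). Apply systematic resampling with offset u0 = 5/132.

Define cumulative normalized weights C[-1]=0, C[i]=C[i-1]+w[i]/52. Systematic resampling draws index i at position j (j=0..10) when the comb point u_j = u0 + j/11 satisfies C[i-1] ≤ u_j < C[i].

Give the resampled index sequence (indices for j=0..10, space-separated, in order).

C = [7/52, 11/52, 19/52, 11/26, 15/26, 33/52, 9/13, 11/13, 12/13, 12/13, 1]
j=0: u_0=5/132 ∈ [0, 7/52) → index 0
j=1: u_1=17/132 ∈ [0, 7/52) → index 0
j=2: u_2=29/132 ∈ [11/52, 19/52) → index 2
j=3: u_3=41/132 ∈ [11/52, 19/52) → index 2
j=4: u_4=53/132 ∈ [19/52, 11/26) → index 3
j=5: u_5=65/132 ∈ [11/26, 15/26) → index 4
j=6: u_6=7/12 ∈ [15/26, 33/52) → index 5
j=7: u_7=89/132 ∈ [33/52, 9/13) → index 6
j=8: u_8=101/132 ∈ [9/13, 11/13) → index 7
j=9: u_9=113/132 ∈ [11/13, 12/13) → index 8
j=10: u_10=125/132 ∈ [12/13, 1) → index 10

0 0 2 2 3 4 5 6 7 8 10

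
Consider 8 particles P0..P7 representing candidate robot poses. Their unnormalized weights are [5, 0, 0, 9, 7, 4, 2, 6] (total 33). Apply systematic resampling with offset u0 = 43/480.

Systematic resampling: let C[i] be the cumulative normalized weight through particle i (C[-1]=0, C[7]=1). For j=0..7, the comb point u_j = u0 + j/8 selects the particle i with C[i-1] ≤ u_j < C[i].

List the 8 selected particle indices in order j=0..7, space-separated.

0 3 3 4 4 5 7 7

C = [5/33, 5/33, 5/33, 14/33, 7/11, 25/33, 9/11, 1]
j=0: u_0=43/480 ∈ [0, 5/33) → index 0
j=1: u_1=103/480 ∈ [5/33, 14/33) → index 3
j=2: u_2=163/480 ∈ [5/33, 14/33) → index 3
j=3: u_3=223/480 ∈ [14/33, 7/11) → index 4
j=4: u_4=283/480 ∈ [14/33, 7/11) → index 4
j=5: u_5=343/480 ∈ [7/11, 25/33) → index 5
j=6: u_6=403/480 ∈ [9/11, 1) → index 7
j=7: u_7=463/480 ∈ [9/11, 1) → index 7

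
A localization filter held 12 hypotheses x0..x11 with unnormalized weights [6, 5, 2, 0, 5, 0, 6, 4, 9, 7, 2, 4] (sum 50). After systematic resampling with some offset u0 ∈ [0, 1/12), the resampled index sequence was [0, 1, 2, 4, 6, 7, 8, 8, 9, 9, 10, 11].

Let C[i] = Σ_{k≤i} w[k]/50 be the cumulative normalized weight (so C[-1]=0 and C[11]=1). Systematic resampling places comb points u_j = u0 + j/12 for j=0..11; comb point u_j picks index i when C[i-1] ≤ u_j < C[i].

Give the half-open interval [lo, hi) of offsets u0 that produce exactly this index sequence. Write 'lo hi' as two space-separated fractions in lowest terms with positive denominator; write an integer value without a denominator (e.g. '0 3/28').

11/150 1/12

C = [3/25, 11/50, 13/50, 13/50, 9/25, 9/25, 12/25, 14/25, 37/50, 22/25, 23/25, 1]
j=0 picked index 0: u0 ∈ [0, 3/25)
j=1 picked index 1: u0 ∈ [11/300, 41/300)
j=2 picked index 2: u0 ∈ [4/75, 7/75)
j=3 picked index 4: u0 ∈ [1/100, 11/100)
j=4 picked index 6: u0 ∈ [2/75, 11/75)
j=5 picked index 7: u0 ∈ [19/300, 43/300)
j=6 picked index 8: u0 ∈ [3/50, 6/25)
j=7 picked index 8: u0 ∈ [-7/300, 47/300)
j=8 picked index 9: u0 ∈ [11/150, 16/75)
j=9 picked index 9: u0 ∈ [-1/100, 13/100)
j=10 picked index 10: u0 ∈ [7/150, 13/150)
j=11 picked index 11: u0 ∈ [1/300, 1/12)
intersection: [11/150, 1/12)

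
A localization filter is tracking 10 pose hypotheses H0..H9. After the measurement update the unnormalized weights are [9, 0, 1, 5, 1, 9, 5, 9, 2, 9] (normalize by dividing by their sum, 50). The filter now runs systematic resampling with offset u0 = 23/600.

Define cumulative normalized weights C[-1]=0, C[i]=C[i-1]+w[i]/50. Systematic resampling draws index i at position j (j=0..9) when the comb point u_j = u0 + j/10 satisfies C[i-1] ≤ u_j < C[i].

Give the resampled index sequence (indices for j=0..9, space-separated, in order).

0 0 3 5 5 6 7 7 9 9

C = [9/50, 9/50, 1/5, 3/10, 8/25, 1/2, 3/5, 39/50, 41/50, 1]
j=0: u_0=23/600 ∈ [0, 9/50) → index 0
j=1: u_1=83/600 ∈ [0, 9/50) → index 0
j=2: u_2=143/600 ∈ [1/5, 3/10) → index 3
j=3: u_3=203/600 ∈ [8/25, 1/2) → index 5
j=4: u_4=263/600 ∈ [8/25, 1/2) → index 5
j=5: u_5=323/600 ∈ [1/2, 3/5) → index 6
j=6: u_6=383/600 ∈ [3/5, 39/50) → index 7
j=7: u_7=443/600 ∈ [3/5, 39/50) → index 7
j=8: u_8=503/600 ∈ [41/50, 1) → index 9
j=9: u_9=563/600 ∈ [41/50, 1) → index 9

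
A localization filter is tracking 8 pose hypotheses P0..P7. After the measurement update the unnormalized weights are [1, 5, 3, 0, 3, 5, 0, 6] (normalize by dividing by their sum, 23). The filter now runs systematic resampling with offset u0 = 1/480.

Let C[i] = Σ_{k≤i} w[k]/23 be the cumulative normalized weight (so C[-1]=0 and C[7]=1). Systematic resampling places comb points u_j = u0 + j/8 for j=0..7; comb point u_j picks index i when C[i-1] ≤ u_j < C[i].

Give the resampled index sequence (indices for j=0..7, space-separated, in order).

C = [1/23, 6/23, 9/23, 9/23, 12/23, 17/23, 17/23, 1]
j=0: u_0=1/480 ∈ [0, 1/23) → index 0
j=1: u_1=61/480 ∈ [1/23, 6/23) → index 1
j=2: u_2=121/480 ∈ [1/23, 6/23) → index 1
j=3: u_3=181/480 ∈ [6/23, 9/23) → index 2
j=4: u_4=241/480 ∈ [9/23, 12/23) → index 4
j=5: u_5=301/480 ∈ [12/23, 17/23) → index 5
j=6: u_6=361/480 ∈ [17/23, 1) → index 7
j=7: u_7=421/480 ∈ [17/23, 1) → index 7

0 1 1 2 4 5 7 7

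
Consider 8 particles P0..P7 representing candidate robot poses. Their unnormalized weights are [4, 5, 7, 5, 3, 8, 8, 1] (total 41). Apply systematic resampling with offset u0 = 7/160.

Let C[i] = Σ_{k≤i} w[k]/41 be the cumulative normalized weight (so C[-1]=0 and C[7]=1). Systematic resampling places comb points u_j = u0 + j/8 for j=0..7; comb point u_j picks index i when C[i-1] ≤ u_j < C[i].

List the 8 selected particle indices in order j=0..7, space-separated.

0 1 2 3 4 5 6 6

C = [4/41, 9/41, 16/41, 21/41, 24/41, 32/41, 40/41, 1]
j=0: u_0=7/160 ∈ [0, 4/41) → index 0
j=1: u_1=27/160 ∈ [4/41, 9/41) → index 1
j=2: u_2=47/160 ∈ [9/41, 16/41) → index 2
j=3: u_3=67/160 ∈ [16/41, 21/41) → index 3
j=4: u_4=87/160 ∈ [21/41, 24/41) → index 4
j=5: u_5=107/160 ∈ [24/41, 32/41) → index 5
j=6: u_6=127/160 ∈ [32/41, 40/41) → index 6
j=7: u_7=147/160 ∈ [32/41, 40/41) → index 6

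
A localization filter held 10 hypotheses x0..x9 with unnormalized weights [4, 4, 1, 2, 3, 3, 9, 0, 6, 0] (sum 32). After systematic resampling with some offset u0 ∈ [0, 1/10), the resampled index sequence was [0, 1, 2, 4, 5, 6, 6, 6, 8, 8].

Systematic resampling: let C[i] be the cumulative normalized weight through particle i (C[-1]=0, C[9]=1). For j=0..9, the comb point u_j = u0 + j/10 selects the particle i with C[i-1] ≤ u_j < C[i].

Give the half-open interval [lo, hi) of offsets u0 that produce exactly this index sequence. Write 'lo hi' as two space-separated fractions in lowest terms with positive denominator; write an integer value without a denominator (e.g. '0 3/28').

1/20 13/160

C = [1/8, 1/4, 9/32, 11/32, 7/16, 17/32, 13/16, 13/16, 1, 1]
j=0 picked index 0: u0 ∈ [0, 1/8)
j=1 picked index 1: u0 ∈ [1/40, 3/20)
j=2 picked index 2: u0 ∈ [1/20, 13/160)
j=3 picked index 4: u0 ∈ [7/160, 11/80)
j=4 picked index 5: u0 ∈ [3/80, 21/160)
j=5 picked index 6: u0 ∈ [1/32, 5/16)
j=6 picked index 6: u0 ∈ [-11/160, 17/80)
j=7 picked index 6: u0 ∈ [-27/160, 9/80)
j=8 picked index 8: u0 ∈ [1/80, 1/5)
j=9 picked index 8: u0 ∈ [-7/80, 1/10)
intersection: [1/20, 13/160)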